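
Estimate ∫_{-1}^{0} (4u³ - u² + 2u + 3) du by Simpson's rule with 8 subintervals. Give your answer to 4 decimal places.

0.6667

h = (0 − (-1))/8 = 0.125.
Nodes u₀,…,u₈ = -1, -0.875, -0.75, -0.625, -0.5, -0.375, -0.25, -0.125, 0.
f(u) = 4u³ - u² + 2u + 3: f₀=-4, f₁=-2.1953125, f₂=-0.75, f₃=0.3828125, f₄=1.25, f₅=1.8984375, f₆=2.375, f₇=2.7265625, f₈=3.
(h/3)·[f₀ + 4f₁ + 2f₂ + 4f₃ + 2f₄ + 4f₅ + 2f₆ + 4f₇ + f₈] = 0.041667·(16) = 0.6667.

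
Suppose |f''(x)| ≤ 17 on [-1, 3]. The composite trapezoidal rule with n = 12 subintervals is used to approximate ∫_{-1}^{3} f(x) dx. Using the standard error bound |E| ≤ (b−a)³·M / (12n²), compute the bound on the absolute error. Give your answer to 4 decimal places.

|E| ≤ (4)³·17 / (12·12²) = 1088/1728 = 0.6296.

0.6296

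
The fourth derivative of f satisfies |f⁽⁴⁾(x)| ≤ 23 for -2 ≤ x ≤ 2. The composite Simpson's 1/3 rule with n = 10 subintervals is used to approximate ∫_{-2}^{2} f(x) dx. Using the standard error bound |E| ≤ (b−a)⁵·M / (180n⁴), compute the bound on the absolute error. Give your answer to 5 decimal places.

0.01308

|E| ≤ (4)⁵·23 / (180·10⁴) = 23552/1800000 = 0.01308.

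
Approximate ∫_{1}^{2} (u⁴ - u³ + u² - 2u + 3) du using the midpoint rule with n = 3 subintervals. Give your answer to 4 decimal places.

h = (2 − 1)/3 = 0.333333.
Midpoints m₁,…,m₃ = 1.166667, 1.5, 1.833333.
f(m₁)=2.292438, f(m₂)=3.9375, f(m₃)=7.829475.
h·[f(m₁) + f(m₂) + f(m₃)] = 0.333333·(14.059414) = 4.6865.

4.6865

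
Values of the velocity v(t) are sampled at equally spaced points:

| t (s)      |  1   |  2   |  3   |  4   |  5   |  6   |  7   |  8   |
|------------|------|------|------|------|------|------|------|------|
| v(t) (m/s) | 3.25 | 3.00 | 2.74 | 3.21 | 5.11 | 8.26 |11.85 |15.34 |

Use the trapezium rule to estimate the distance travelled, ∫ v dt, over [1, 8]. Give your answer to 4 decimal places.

h = 1, n = 7.
(h/2)·[y₀ + 2y₁ + 2y₂ + 2y₃ + 2y₄ + 2y₅ + 2y₆ + y₇] = 0.5·(86.93) = 43.4650.

43.4650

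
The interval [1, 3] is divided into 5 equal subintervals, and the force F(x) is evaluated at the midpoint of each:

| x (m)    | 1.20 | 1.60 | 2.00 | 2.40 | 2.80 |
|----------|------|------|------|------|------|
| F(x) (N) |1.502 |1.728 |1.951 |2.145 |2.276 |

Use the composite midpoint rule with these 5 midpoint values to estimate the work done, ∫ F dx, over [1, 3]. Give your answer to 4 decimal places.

h = 0.4, n = 5.
h·[y(m₁) + y(m₂) + y(m₃) + y(m₄) + y(m₅)] = 0.4·(9.602) = 3.8408.

3.8408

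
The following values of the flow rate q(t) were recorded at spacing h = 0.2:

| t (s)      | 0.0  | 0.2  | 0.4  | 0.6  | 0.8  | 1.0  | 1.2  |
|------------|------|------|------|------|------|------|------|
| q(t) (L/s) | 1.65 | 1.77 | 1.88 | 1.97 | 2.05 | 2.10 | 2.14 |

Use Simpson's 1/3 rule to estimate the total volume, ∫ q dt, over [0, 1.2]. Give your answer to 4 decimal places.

h = 0.2, n = 6.
(h/3)·[y₀ + 4y₁ + 2y₂ + 4y₃ + 2y₄ + 4y₅ + y₆] = 0.066667·(35.01) = 2.3340.

2.3340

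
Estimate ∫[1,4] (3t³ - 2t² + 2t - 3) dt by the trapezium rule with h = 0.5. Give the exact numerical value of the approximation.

h = (4 − 1)/6 = 0.5.
Nodes t₀,…,t₆ = 1, 1.5, 2, 2.5, 3, 3.5, 4.
f(t) = 3t³ - 2t² + 2t - 3: f₀=0, f₁=5.625, f₂=17, f₃=36.375, f₄=66, f₅=108.125, f₆=165.
(h/2)·[f₀ + 2f₁ + 2f₂ + 2f₃ + 2f₄ + 2f₅ + f₆] = 0.25·(631.25) = 157.8125.

157.8125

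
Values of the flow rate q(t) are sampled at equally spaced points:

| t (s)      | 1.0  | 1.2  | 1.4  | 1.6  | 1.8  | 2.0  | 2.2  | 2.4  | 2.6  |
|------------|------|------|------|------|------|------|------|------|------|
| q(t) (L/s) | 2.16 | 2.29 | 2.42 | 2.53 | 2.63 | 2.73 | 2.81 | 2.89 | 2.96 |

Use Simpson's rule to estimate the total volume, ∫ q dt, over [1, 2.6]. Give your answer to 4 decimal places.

h = 0.2, n = 8.
(h/3)·[y₀ + 4y₁ + 2y₂ + 4y₃ + 2y₄ + 4y₅ + 2y₆ + 4y₇ + y₈] = 0.066667·(62.60) = 4.1733.

4.1733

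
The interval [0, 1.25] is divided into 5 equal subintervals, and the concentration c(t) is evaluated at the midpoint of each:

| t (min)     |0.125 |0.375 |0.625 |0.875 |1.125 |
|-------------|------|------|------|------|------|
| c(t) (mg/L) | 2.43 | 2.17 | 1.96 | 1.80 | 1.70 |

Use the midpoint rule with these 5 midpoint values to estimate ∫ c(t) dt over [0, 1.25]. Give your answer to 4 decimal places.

h = 0.25, n = 5.
h·[y(m₁) + y(m₂) + y(m₃) + y(m₄) + y(m₅)] = 0.25·(10.06) = 2.5150.

2.5150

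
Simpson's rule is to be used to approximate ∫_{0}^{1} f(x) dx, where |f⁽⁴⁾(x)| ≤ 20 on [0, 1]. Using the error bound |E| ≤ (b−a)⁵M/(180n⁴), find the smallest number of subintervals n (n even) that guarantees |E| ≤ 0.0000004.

Need 20/(180n⁴) ≤ 0.0000004.
n⁴ ≥ 20/(180·0.0000004) = 277778 ⇒ n ≥ 22.9575, so the smallest even n is 24. (n must be even for Simpson's rule.)

24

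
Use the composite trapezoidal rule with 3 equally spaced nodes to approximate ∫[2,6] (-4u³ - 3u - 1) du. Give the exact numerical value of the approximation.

-1460

h = (6 − 2)/2 = 2.
Nodes u₀,…,u₂ = 2, 4, 6.
f(u) = -4u³ - 3u - 1: f₀=-39, f₁=-269, f₂=-883.
(h/2)·[f₀ + 2f₁ + f₂] = 1·(-1460) = -1460.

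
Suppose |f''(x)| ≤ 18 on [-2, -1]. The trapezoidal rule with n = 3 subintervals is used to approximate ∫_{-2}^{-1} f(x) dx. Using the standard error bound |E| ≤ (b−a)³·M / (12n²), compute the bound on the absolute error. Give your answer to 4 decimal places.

0.1667

|E| ≤ (1)³·18 / (12·3²) = 18/108 = 0.1667.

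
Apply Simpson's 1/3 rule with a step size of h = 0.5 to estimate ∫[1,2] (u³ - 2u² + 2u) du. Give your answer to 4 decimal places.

h = (2 − 1)/2 = 0.5.
Nodes u₀,…,u₂ = 1, 1.5, 2.
f(u) = u³ - 2u² + 2u: f₀=1, f₁=1.875, f₂=4.
(h/3)·[f₀ + 4f₁ + f₂] = 0.166667·(12.5) = 2.0833.

2.0833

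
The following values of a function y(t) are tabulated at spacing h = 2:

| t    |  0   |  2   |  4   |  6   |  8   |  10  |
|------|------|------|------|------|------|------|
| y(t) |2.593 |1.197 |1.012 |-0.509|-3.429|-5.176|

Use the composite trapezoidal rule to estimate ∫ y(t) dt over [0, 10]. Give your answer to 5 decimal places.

h = 2, n = 5.
(h/2)·[y₀ + 2y₁ + 2y₂ + 2y₃ + 2y₄ + y₅] = 1·(-6.041) = -6.04100.

-6.04100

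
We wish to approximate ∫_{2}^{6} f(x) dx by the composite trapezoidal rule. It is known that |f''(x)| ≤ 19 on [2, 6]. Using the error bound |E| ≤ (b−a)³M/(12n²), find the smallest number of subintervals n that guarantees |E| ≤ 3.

Need 1216/(12n²) ≤ 3.
n² ≥ 1216/(12·3) = 33.7778 ⇒ n ≥ 5.8119, so the smallest n is 6.

6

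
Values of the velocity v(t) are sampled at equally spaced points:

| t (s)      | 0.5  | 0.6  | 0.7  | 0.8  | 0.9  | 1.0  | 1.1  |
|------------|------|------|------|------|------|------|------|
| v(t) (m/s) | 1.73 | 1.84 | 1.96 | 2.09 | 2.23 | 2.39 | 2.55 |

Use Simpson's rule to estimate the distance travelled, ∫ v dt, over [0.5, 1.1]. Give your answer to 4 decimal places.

1.2647

h = 0.1, n = 6.
(h/3)·[y₀ + 4y₁ + 2y₂ + 4y₃ + 2y₄ + 4y₅ + y₆] = 0.033333·(37.94) = 1.2647.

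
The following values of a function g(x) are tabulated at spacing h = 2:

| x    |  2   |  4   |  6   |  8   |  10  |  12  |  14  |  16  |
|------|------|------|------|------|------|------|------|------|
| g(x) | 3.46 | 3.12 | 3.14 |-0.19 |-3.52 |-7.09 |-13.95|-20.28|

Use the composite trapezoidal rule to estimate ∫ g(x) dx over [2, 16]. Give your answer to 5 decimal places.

-53.80000

h = 2, n = 7.
(h/2)·[y₀ + 2y₁ + 2y₂ + 2y₃ + 2y₄ + 2y₅ + 2y₆ + y₇] = 1·(-53.80) = -53.80000.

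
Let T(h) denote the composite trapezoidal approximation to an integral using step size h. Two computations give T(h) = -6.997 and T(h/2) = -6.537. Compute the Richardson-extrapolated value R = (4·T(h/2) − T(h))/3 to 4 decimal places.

R = (4·T(h/2) − T(h)) / 3 = (4·(-6.537) − (-6.997))/3 = (-19.151)/3 = -6.3837.

-6.3837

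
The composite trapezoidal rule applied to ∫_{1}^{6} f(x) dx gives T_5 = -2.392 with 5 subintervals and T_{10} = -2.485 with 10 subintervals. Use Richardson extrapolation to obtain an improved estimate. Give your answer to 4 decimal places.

R = (4·T_{10} − T_5) / 3 = (4·(-2.485) − (-2.392))/3 = (-7.548)/3 = -2.5160.

-2.5160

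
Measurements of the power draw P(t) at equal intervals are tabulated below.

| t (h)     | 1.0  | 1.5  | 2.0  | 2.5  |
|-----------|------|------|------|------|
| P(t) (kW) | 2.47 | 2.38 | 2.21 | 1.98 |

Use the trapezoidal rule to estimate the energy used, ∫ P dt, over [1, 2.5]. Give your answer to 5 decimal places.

3.40750

h = 0.5, n = 3.
(h/2)·[y₀ + 2y₁ + 2y₂ + y₃] = 0.25·(13.63) = 3.40750.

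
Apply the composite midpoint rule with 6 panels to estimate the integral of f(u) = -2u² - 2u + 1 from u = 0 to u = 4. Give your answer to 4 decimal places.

h = (4 − 0)/6 = 0.666667.
Midpoints m₁,…,m₆ = 0.333333, 1, 1.666667, 2.333333, 3, 3.666667.
f(m₁)=0.111111, f(m₂)=-3, f(m₃)=-7.888889, f(m₄)=-14.555556, f(m₅)=-23, f(m₆)=-33.222222.
h·[f(m₁) + f(m₂) + f(m₃) + f(m₄) + f(m₅) + f(m₆)] = 0.666667·(-81.555556) = -54.3704.

-54.3704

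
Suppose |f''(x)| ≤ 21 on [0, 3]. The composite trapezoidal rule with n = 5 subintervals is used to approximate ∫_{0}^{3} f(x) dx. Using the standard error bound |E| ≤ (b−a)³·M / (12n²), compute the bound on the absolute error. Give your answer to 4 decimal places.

|E| ≤ (3)³·21 / (12·5²) = 567/300 = 1.8900.

1.8900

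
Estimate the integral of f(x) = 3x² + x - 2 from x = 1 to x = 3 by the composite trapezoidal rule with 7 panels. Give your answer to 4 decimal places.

26.0816

h = (3 − 1)/7 = 0.285714.
Nodes x₀,…,x₇ = 1, 1.285714, 1.571429, 1.857143, 2.142857, 2.428571, 2.714286, 3.
f(x) = 3x² + x - 2: f₀=2, f₁=4.244898, f₂=6.979592, f₃=10.204082, f₄=13.918367, f₅=18.122449, f₆=22.816327, f₇=28.
(h/2)·[f₀ + 2f₁ + 2f₂ + 2f₃ + 2f₄ + 2f₅ + 2f₆ + f₇] = 0.142857·(182.571429) = 26.0816.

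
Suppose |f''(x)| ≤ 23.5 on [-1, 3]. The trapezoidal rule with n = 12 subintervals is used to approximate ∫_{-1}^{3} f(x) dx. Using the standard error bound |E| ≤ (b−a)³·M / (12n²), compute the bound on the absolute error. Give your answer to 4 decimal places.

|E| ≤ (4)³·23.5 / (12·12²) = 1504/1728 = 0.8704.

0.8704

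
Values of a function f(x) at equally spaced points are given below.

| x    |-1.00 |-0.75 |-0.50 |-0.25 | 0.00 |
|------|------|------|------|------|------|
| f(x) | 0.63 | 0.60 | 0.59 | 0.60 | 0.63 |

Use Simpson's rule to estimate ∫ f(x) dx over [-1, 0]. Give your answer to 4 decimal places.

0.6033

h = 0.25, n = 4.
(h/3)·[y₀ + 4y₁ + 2y₂ + 4y₃ + y₄] = 0.083333·(7.24) = 0.6033.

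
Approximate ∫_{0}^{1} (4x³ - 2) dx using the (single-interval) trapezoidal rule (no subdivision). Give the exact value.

T = (b−a)/2 · [f(0) + f(1)] = 0.5·[(-2) + 2] = 0.

0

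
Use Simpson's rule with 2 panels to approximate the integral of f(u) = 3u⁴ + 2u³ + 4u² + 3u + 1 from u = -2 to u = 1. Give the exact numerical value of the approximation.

h = (1 − (-2))/2 = 1.5.
Nodes u₀,…,u₂ = -2, -0.5, 1.
f(u) = 3u⁴ + 2u³ + 4u² + 3u + 1: f₀=43, f₁=0.4375, f₂=13.
(h/3)·[f₀ + 4f₁ + f₂] = 0.5·(57.75) = 28.875.

28.875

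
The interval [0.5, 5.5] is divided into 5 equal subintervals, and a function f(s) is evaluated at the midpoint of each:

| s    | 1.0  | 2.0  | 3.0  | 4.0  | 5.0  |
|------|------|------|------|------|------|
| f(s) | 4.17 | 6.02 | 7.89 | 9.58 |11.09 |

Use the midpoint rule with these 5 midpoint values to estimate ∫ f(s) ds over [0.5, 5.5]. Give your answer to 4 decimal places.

h = 1, n = 5.
h·[y(m₁) + y(m₂) + y(m₃) + y(m₄) + y(m₅)] = 1·(38.75) = 38.7500.

38.7500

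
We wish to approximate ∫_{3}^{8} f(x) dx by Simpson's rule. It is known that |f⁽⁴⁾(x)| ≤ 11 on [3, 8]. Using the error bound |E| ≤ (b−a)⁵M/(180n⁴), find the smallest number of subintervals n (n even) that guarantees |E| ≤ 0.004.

16

Need 34375/(180n⁴) ≤ 0.004.
n⁴ ≥ 34375/(180·0.004) = 47743.1 ⇒ n ≥ 14.7818, so the smallest even n is 16. (n must be even for Simpson's rule.)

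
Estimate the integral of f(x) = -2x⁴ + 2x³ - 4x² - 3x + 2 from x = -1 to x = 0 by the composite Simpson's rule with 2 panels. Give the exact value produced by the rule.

h = (0 − (-1))/2 = 0.5.
Nodes x₀,…,x₂ = -1, -0.5, 0.
f(x) = -2x⁴ + 2x³ - 4x² - 3x + 2: f₀=-3, f₁=2.125, f₂=2.
(h/3)·[f₀ + 4f₁ + f₂] = 0.166667·(7.5) = 1.25.

1.25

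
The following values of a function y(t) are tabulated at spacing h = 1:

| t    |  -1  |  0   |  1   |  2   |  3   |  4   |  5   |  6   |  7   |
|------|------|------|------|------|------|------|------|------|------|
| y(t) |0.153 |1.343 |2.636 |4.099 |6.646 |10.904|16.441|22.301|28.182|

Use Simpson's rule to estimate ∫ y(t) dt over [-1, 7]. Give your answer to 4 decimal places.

h = 1, n = 8.
(h/3)·[y₀ + 4y₁ + 2y₂ + 4y₃ + 2y₄ + 4y₅ + 2y₆ + 4y₇ + y₈] = 0.333333·(234.369) = 78.1230.

78.1230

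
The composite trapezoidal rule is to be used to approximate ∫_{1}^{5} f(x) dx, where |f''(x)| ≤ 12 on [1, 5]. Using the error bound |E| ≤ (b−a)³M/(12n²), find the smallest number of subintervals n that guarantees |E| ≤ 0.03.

Need 768/(12n²) ≤ 0.03.
n² ≥ 768/(12·0.03) = 2133.33 ⇒ n ≥ 46.1880, so the smallest n is 47.

47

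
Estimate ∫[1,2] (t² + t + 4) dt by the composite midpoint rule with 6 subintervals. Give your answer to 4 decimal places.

h = (2 − 1)/6 = 0.166667.
Midpoints m₁,…,m₆ = 1.083333, 1.25, 1.416667, 1.583333, 1.75, 1.916667.
f(m₁)=6.256944, f(m₂)=6.8125, f(m₃)=7.423611, f(m₄)=8.090278, f(m₅)=8.8125, f(m₆)=9.590278.
h·[f(m₁) + f(m₂) + f(m₃) + f(m₄) + f(m₅) + f(m₆)] = 0.166667·(46.986111) = 7.8310.

7.8310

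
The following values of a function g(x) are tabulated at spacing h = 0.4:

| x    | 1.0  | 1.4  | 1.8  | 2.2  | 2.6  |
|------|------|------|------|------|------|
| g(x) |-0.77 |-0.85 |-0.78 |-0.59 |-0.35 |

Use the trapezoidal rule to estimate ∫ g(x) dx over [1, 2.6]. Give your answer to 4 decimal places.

-1.1120

h = 0.4, n = 4.
(h/2)·[y₀ + 2y₁ + 2y₂ + 2y₃ + y₄] = 0.2·(-5.56) = -1.1120.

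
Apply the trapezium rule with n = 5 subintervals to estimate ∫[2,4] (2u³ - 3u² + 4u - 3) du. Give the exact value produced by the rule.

82.8

h = (4 − 2)/5 = 0.4.
Nodes u₀,…,u₅ = 2, 2.4, 2.8, 3.2, 3.6, 4.
f(u) = 2u³ - 3u² + 4u - 3: f₀=9, f₁=16.968, f₂=28.584, f₃=44.616, f₄=65.832, f₅=93.
(h/2)·[f₀ + 2f₁ + 2f₂ + 2f₃ + 2f₄ + f₅] = 0.2·(414) = 82.8.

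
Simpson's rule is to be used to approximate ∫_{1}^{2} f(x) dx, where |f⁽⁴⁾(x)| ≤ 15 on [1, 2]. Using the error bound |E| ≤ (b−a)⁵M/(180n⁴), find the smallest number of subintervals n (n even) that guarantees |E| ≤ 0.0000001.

32

Need 15/(180n⁴) ≤ 0.0000001.
n⁴ ≥ 15/(180·0.0000001) = 833333 ⇒ n ≥ 30.2138, so the smallest even n is 32. (n must be even for Simpson's rule.)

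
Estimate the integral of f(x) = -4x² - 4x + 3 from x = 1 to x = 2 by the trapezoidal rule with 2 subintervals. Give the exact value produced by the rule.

-12.5

h = (2 − 1)/2 = 0.5.
Nodes x₀,…,x₂ = 1, 1.5, 2.
f(x) = -4x² - 4x + 3: f₀=-5, f₁=-12, f₂=-21.
(h/2)·[f₀ + 2f₁ + f₂] = 0.25·(-50) = -12.5.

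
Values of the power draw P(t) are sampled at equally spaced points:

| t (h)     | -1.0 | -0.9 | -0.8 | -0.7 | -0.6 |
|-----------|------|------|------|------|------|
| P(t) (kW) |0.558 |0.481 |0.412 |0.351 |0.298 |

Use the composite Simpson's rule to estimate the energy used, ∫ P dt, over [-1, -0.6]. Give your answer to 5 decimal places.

0.16693

h = 0.1, n = 4.
(h/3)·[y₀ + 4y₁ + 2y₂ + 4y₃ + y₄] = 0.033333·(5.008) = 0.16693.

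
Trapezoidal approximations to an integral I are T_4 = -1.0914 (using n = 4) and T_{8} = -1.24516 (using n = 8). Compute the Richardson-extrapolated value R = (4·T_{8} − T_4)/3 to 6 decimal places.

-1.296413

R = (4·T_{8} − T_4) / 3 = (4·(-1.24516) − (-1.0914))/3 = (-3.88924)/3 = -1.296413.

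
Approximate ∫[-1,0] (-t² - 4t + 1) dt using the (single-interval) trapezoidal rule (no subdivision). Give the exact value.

T = (b−a)/2 · [f(-1) + f(0)] = 0.5·[4 + 1] = 2.5.

2.5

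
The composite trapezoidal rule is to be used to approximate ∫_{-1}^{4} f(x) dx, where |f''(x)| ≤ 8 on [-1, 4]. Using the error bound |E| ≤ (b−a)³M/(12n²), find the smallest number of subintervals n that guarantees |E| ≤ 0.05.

41

Need 1000/(12n²) ≤ 0.05.
n² ≥ 1000/(12·0.05) = 1666.67 ⇒ n ≥ 40.8248, so the smallest n is 41.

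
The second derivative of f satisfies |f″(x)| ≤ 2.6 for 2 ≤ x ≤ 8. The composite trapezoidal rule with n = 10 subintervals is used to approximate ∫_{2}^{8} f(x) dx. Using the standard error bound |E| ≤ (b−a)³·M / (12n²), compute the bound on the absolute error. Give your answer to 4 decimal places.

0.4680

|E| ≤ (6)³·2.6 / (12·10²) = 561.6/1200 = 0.4680.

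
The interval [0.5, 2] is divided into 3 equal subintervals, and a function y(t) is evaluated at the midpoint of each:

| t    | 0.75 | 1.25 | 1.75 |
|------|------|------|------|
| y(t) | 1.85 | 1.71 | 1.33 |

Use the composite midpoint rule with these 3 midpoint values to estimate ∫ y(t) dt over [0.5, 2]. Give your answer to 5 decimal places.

2.44500

h = 0.5, n = 3.
h·[y(m₁) + y(m₂) + y(m₃)] = 0.5·(4.89) = 2.44500.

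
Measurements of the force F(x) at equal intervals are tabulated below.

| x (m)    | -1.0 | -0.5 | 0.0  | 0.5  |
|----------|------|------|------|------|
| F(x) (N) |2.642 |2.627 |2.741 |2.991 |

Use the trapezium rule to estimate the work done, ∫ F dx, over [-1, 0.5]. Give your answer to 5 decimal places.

4.09225

h = 0.5, n = 3.
(h/2)·[y₀ + 2y₁ + 2y₂ + y₃] = 0.25·(16.369) = 4.09225.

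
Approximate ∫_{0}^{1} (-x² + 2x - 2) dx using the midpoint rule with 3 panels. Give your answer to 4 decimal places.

h = (1 − 0)/3 = 0.333333.
Midpoints m₁,…,m₃ = 0.166667, 0.5, 0.833333.
f(m₁)=-1.694444, f(m₂)=-1.25, f(m₃)=-1.027778.
h·[f(m₁) + f(m₂) + f(m₃)] = 0.333333·(-3.972222) = -1.3241.

-1.3241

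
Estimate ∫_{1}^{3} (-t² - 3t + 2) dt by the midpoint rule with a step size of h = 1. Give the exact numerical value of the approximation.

-16.5

h = (3 − 1)/2 = 1.
Midpoints m₁,…,m₂ = 1.5, 2.5.
f(m₁)=-4.75, f(m₂)=-11.75.
h·[f(m₁) + f(m₂)] = 1·(-16.5) = -16.5.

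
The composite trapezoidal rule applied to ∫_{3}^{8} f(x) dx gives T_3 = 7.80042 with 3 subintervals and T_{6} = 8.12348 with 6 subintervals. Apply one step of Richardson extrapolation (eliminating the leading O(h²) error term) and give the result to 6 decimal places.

8.231167

R = (4·T_{6} − T_3) / 3 = (4·8.12348 − 7.80042)/3 = (24.69350)/3 = 8.231167.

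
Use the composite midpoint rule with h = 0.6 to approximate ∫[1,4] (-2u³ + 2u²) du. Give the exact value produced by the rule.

h = (4 − 1)/5 = 0.6.
Midpoints m₁,…,m₅ = 1.3, 1.9, 2.5, 3.1, 3.7.
f(m₁)=-1.014, f(m₂)=-6.498, f(m₃)=-18.75, f(m₄)=-40.362, f(m₅)=-73.926.
h·[f(m₁) + f(m₂) + f(m₃) + f(m₄) + f(m₅)] = 0.6·(-140.55) = -84.33.

-84.33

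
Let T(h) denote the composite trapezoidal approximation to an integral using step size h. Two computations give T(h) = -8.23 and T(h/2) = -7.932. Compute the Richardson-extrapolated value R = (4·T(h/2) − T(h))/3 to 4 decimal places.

R = (4·T(h/2) − T(h)) / 3 = (4·(-7.932) − (-8.23))/3 = (-23.498)/3 = -7.8327.

-7.8327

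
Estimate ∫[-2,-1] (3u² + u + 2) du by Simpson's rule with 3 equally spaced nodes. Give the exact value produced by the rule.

7.5

h = (-1 − (-2))/2 = 0.5.
Nodes u₀,…,u₂ = -2, -1.5, -1.
f(u) = 3u² + u + 2: f₀=12, f₁=7.25, f₂=4.
(h/3)·[f₀ + 4f₁ + f₂] = 0.166667·(45) = 7.5.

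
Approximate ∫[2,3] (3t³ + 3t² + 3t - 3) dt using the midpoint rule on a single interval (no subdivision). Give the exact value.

M = (b−a)·f(2.5) = 1·(70.125) = 70.125.

70.125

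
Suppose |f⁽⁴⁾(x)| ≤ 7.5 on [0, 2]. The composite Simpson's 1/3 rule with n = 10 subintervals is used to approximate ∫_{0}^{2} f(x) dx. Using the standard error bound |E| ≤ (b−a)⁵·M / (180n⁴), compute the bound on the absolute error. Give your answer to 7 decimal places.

|E| ≤ (2)⁵·7.5 / (180·10⁴) = 240/1800000 = 0.0001333.

0.0001333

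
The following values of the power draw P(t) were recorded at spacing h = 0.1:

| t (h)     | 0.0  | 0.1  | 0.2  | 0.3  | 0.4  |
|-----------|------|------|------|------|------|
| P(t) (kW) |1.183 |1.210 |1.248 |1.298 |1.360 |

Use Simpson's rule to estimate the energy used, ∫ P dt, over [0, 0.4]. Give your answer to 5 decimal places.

h = 0.1, n = 4.
(h/3)·[y₀ + 4y₁ + 2y₂ + 4y₃ + y₄] = 0.033333·(15.071) = 0.50237.

0.50237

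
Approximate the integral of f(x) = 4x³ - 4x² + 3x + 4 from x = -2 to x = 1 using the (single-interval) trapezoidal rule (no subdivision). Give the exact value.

-64.5

T = (b−a)/2 · [f(-2) + f(1)] = 1.5·[(-50) + 7] = -64.5.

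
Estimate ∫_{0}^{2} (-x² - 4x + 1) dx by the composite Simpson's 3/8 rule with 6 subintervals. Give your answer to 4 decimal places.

-8.6667

h = (2 − 0)/6 = 0.333333.
Nodes x₀,…,x₆ = 0, 0.333333, 0.666667, 1, 1.333333, 1.666667, 2.
f(x) = -x² - 4x + 1: f₀=1, f₁=-0.444444, f₂=-2.111111, f₃=-4, f₄=-6.111111, f₅=-8.444444, f₆=-11.
(3h/8)·[f₀ + 3f₁ + 3f₂ + 2f₃ + 3f₄ + 3f₅ + f₆] = 0.125·(-69.333333) = -8.6667.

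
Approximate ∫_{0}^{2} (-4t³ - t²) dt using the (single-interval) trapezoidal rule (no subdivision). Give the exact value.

T = (b−a)/2 · [f(0) + f(2)] = 1·[0 + (-36)] = -36.

-36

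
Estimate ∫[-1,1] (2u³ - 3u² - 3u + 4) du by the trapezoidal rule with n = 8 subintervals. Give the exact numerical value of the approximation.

h = (1 − (-1))/8 = 0.25.
Nodes u₀,…,u₈ = -1, -0.75, -0.5, -0.25, 0, 0.25, 0.5, 0.75, 1.
f(u) = 2u³ - 3u² - 3u + 4: f₀=2, f₁=3.71875, f₂=4.5, f₃=4.53125, f₄=4, f₅=3.09375, f₆=2, f₇=0.90625, f₈=0.
(h/2)·[f₀ + 2f₁ + 2f₂ + 2f₃ + 2f₄ + 2f₅ + 2f₆ + 2f₇ + f₈] = 0.125·(47.5) = 5.9375.

5.9375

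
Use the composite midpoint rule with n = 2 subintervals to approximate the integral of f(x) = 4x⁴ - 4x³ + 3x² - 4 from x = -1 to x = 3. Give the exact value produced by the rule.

h = (3 − (-1))/2 = 2.
Midpoints m₁,…,m₂ = 0, 2.
f(m₁)=-4, f(m₂)=40.
h·[f(m₁) + f(m₂)] = 2·(36) = 72.

72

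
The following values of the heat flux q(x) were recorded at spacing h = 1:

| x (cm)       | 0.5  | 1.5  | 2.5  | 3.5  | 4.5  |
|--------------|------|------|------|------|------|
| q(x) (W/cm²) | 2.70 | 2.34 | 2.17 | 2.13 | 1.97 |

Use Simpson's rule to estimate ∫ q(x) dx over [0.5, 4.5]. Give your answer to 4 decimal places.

h = 1, n = 4.
(h/3)·[y₀ + 4y₁ + 2y₂ + 4y₃ + y₄] = 0.333333·(26.89) = 8.9633.

8.9633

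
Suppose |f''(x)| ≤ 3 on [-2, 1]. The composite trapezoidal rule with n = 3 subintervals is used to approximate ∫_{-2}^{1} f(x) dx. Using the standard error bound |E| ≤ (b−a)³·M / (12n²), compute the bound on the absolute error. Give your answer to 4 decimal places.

0.7500

|E| ≤ (3)³·3 / (12·3²) = 81/108 = 0.7500.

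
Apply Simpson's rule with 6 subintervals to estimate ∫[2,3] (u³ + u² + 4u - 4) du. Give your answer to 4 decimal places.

28.5833

h = (3 − 2)/6 = 0.166667.
Nodes u₀,…,u₆ = 2, 2.166667, 2.333333, 2.5, 2.666667, 2.833333, 3.
f(u) = u³ + u² + 4u - 4: f₀=16, f₁=19.532407, f₂=23.481481, f₃=27.875, f₄=32.740741, f₅=38.106481, f₆=44.
(h/3)·[f₀ + 4f₁ + 2f₂ + 4f₃ + 2f₄ + 4f₅ + f₆] = 0.055556·(514.5) = 28.5833.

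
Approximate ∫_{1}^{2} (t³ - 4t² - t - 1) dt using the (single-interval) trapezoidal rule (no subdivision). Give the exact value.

-8

T = (b−a)/2 · [f(1) + f(2)] = 0.5·[(-5) + (-11)] = -8.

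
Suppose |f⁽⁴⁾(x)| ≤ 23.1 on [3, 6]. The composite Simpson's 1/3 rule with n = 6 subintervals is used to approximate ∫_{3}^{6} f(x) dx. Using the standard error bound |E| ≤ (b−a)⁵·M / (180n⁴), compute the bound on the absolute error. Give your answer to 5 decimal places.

|E| ≤ (3)⁵·23.1 / (180·6⁴) = 5613.3/233280 = 0.02406.

0.02406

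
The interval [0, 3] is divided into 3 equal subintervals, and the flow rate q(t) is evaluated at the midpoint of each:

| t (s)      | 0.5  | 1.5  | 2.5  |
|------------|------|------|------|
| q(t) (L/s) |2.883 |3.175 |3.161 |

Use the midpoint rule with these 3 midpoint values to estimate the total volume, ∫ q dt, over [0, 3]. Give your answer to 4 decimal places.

9.2190

h = 1, n = 3.
h·[y(m₁) + y(m₂) + y(m₃)] = 1·(9.219) = 9.2190.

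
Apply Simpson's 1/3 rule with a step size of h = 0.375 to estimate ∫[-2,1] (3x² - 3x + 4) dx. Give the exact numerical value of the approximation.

h = (1 − (-2))/8 = 0.375.
Nodes x₀,…,x₈ = -2, -1.625, -1.25, -0.875, -0.5, -0.125, 0.25, 0.625, 1.
f(x) = 3x² - 3x + 4: f₀=22, f₁=16.796875, f₂=12.4375, f₃=8.921875, f₄=6.25, f₅=4.421875, f₆=3.4375, f₇=3.296875, f₈=4.
(h/3)·[f₀ + 4f₁ + 2f₂ + 4f₃ + 2f₄ + 4f₅ + 2f₆ + 4f₇ + f₈] = 0.125·(204) = 25.5.

25.5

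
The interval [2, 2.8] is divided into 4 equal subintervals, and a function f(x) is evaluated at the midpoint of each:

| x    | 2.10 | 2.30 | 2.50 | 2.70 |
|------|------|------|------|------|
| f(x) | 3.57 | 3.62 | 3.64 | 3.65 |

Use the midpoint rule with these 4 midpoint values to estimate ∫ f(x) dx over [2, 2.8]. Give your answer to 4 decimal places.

h = 0.2, n = 4.
h·[y(m₁) + y(m₂) + y(m₃) + y(m₄)] = 0.2·(14.48) = 2.8960.

2.8960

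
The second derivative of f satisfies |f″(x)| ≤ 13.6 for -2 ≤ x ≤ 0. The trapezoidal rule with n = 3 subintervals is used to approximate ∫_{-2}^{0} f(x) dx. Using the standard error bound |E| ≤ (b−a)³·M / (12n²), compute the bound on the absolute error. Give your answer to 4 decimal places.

1.0074

|E| ≤ (2)³·13.6 / (12·3²) = 108.8/108 = 1.0074.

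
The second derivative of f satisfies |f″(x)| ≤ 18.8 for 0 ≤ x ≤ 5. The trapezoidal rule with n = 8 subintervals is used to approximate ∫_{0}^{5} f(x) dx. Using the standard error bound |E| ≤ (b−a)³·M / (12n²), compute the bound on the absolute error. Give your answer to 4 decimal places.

|E| ≤ (5)³·18.8 / (12·8²) = 2350/768 = 3.0599.

3.0599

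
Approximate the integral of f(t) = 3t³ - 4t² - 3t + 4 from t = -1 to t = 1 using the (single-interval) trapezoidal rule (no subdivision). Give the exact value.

T = (b−a)/2 · [f(-1) + f(1)] = 1·[0 + 0] = 0.

0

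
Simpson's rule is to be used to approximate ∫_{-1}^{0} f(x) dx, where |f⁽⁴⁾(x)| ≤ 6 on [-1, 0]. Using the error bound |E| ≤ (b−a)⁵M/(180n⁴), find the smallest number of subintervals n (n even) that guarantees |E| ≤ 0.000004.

10

Need 6/(180n⁴) ≤ 0.000004.
n⁴ ≥ 6/(180·0.000004) = 8333.33 ⇒ n ≥ 9.5544, so the smallest even n is 10. (n must be even for Simpson's rule.)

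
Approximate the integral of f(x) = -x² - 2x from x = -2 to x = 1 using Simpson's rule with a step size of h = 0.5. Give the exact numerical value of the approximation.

0

h = (1 − (-2))/6 = 0.5.
Nodes x₀,…,x₆ = -2, -1.5, -1, -0.5, 0, 0.5, 1.
f(x) = -x² - 2x: f₀=0, f₁=0.75, f₂=1, f₃=0.75, f₄=0, f₅=-1.25, f₆=-3.
(h/3)·[f₀ + 4f₁ + 2f₂ + 4f₃ + 2f₄ + 4f₅ + f₆] = 0.166667·(0) = 0.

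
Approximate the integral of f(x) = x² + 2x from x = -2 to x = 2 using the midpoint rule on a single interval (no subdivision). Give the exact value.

0

M = (b−a)·f(0) = 4·(0) = 0.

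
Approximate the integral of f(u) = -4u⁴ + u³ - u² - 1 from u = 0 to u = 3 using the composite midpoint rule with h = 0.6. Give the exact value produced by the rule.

h = (3 − 0)/5 = 0.6.
Midpoints m₁,…,m₅ = 0.3, 0.9, 1.5, 2.1, 2.7.
f(m₁)=-1.0954, f(m₂)=-3.7054, f(m₃)=-20.125, f(m₄)=-73.9414, f(m₅)=-201.1834.
h·[f(m₁) + f(m₂) + f(m₃) + f(m₄) + f(m₅)] = 0.6·(-300.0506) = -180.03036.

-180.03036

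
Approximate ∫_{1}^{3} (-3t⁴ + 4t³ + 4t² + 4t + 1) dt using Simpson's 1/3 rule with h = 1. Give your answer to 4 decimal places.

-13.3333

h = (3 − 1)/2 = 1.
Nodes t₀,…,t₂ = 1, 2, 3.
f(t) = -3t⁴ + 4t³ + 4t² + 4t + 1: f₀=10, f₁=9, f₂=-86.
(h/3)·[f₀ + 4f₁ + f₂] = 0.333333·(-40) = -13.3333.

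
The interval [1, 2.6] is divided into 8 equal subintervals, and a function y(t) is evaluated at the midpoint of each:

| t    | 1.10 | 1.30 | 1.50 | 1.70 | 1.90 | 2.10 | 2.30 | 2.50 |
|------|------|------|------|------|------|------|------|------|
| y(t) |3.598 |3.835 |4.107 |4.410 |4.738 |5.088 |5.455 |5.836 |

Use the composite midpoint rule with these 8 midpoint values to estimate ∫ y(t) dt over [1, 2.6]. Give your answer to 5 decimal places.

h = 0.2, n = 8.
h·[y(m₁) + y(m₂) + y(m₃) + y(m₄) + y(m₅) + y(m₆) + y(m₇) + y(m₈)] = 0.2·(37.067) = 7.41340.

7.41340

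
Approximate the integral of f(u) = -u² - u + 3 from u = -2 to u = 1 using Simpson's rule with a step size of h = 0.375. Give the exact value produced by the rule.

h = (1 − (-2))/8 = 0.375.
Nodes u₀,…,u₈ = -2, -1.625, -1.25, -0.875, -0.5, -0.125, 0.25, 0.625, 1.
f(u) = -u² - u + 3: f₀=1, f₁=1.984375, f₂=2.6875, f₃=3.109375, f₄=3.25, f₅=3.109375, f₆=2.6875, f₇=1.984375, f₈=1.
(h/3)·[f₀ + 4f₁ + 2f₂ + 4f₃ + 2f₄ + 4f₅ + 2f₆ + 4f₇ + f₈] = 0.125·(60) = 7.5.

7.5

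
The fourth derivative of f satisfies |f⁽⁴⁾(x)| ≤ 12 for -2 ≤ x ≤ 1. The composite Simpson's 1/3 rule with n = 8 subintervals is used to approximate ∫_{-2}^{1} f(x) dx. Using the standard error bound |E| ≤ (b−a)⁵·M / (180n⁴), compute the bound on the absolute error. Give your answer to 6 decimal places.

|E| ≤ (3)⁵·12 / (180·8⁴) = 2916/737280 = 0.003955.

0.003955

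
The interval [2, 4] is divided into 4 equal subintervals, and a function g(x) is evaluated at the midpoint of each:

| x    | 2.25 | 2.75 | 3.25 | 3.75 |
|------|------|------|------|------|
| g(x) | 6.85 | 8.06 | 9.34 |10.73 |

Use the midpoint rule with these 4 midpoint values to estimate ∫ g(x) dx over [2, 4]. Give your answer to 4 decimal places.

h = 0.5, n = 4.
h·[y(m₁) + y(m₂) + y(m₃) + y(m₄)] = 0.5·(34.98) = 17.4900.

17.4900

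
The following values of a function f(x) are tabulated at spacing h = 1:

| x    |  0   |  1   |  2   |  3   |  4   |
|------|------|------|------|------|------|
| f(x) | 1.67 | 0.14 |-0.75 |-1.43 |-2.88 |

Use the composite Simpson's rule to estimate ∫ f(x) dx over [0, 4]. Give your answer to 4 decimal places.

h = 1, n = 4.
(h/3)·[y₀ + 4y₁ + 2y₂ + 4y₃ + y₄] = 0.333333·(-7.87) = -2.6233.

-2.6233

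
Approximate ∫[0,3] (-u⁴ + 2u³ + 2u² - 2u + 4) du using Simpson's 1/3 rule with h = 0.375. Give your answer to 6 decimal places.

12.892090

h = (3 − 0)/8 = 0.375.
Nodes u₀,…,u₈ = 0, 0.375, 0.75, 1.125, 1.5, 1.875, 2.25, 2.625, 3.
f(u) = -u⁴ + 2u³ + 2u² - 2u + 4: f₀=4, f₁=3.616943359375, f₂=4.15234375, f₃=5.527099609375, f₄=7.1875, f₅=8.105224609375, f₆=6.77734375, f₇=1.226318359375, f₈=-11.
(h/3)·[f₀ + 4f₁ + 2f₂ + 4f₃ + 2f₄ + 4f₅ + 2f₆ + 4f₇ + f₈] = 0.125·(103.13671875) = 12.892090.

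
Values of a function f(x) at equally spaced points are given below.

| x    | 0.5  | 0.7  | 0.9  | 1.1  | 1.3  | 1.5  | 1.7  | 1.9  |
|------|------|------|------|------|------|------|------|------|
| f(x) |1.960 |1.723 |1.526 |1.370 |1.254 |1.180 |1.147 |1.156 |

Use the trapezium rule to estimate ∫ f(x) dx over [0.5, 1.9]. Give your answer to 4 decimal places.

1.9516

h = 0.2, n = 7.
(h/2)·[y₀ + 2y₁ + 2y₂ + 2y₃ + 2y₄ + 2y₅ + 2y₆ + y₇] = 0.1·(19.516) = 1.9516.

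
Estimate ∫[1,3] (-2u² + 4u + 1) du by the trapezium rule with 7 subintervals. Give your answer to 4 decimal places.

h = (3 − 1)/7 = 0.285714.
Nodes u₀,…,u₇ = 1, 1.285714, 1.571429, 1.857143, 2.142857, 2.428571, 2.714286, 3.
f(u) = -2u² + 4u + 1: f₀=3, f₁=2.836735, f₂=2.346939, f₃=1.530612, f₄=0.387755, f₅=-1.081633, f₆=-2.877551, f₇=-5.
(h/2)·[f₀ + 2f₁ + 2f₂ + 2f₃ + 2f₄ + 2f₅ + 2f₆ + f₇] = 0.142857·(4.285714) = 0.6122.

0.6122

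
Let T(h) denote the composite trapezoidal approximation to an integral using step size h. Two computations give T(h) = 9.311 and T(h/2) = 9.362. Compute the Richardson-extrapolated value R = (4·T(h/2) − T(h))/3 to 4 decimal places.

R = (4·T(h/2) − T(h)) / 3 = (4·9.362 − 9.311)/3 = (28.137)/3 = 9.3790.

9.3790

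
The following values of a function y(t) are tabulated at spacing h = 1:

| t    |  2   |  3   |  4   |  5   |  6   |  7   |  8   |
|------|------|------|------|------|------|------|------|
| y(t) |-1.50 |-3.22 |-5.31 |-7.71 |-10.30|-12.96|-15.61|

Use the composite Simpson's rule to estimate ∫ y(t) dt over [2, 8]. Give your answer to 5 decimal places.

h = 1, n = 6.
(h/3)·[y₀ + 4y₁ + 2y₂ + 4y₃ + 2y₄ + 4y₅ + y₆] = 0.333333·(-143.89) = -47.96333.

-47.96333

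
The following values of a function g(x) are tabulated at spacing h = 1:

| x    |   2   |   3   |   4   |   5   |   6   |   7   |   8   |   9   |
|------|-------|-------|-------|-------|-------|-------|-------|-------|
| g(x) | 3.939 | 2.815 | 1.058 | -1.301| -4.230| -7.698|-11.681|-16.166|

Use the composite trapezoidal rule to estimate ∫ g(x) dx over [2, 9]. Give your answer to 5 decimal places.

-27.15050

h = 1, n = 7.
(h/2)·[y₀ + 2y₁ + 2y₂ + 2y₃ + 2y₄ + 2y₅ + 2y₆ + y₇] = 0.5·(-54.301) = -27.15050.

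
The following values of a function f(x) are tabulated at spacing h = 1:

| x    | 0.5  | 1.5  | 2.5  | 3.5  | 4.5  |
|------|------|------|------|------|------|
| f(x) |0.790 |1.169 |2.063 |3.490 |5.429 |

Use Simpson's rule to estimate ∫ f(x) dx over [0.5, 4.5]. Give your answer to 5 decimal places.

9.66033

h = 1, n = 4.
(h/3)·[y₀ + 4y₁ + 2y₂ + 4y₃ + y₄] = 0.333333·(28.981) = 9.66033.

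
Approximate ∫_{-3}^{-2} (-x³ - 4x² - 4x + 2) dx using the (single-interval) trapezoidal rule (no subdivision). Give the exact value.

T = (b−a)/2 · [f(-3) + f(-2)] = 0.5·[5 + 2] = 3.5.

3.5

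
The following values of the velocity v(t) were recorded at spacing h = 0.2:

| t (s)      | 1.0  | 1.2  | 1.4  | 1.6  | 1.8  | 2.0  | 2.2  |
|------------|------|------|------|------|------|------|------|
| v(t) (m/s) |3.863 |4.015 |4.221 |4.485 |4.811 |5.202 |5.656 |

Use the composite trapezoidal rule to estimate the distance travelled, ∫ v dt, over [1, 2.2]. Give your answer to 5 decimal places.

h = 0.2, n = 6.
(h/2)·[y₀ + 2y₁ + 2y₂ + 2y₃ + 2y₄ + 2y₅ + y₆] = 0.1·(54.987) = 5.49870.

5.49870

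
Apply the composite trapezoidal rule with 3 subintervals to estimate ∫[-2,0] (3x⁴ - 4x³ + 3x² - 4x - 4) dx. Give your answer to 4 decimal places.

h = (0 − (-2))/3 = 0.666667.
Nodes x₀,…,x₃ = -2, -1.333333, -0.666667, 0.
f(x) = 3x⁴ - 4x³ + 3x² - 4x - 4: f₀=96, f₁=25.629630, f₂=1.777778, f₃=-4.
(h/2)·[f₀ + 2f₁ + 2f₂ + f₃] = 0.333333·(146.814815) = 48.9383.

48.9383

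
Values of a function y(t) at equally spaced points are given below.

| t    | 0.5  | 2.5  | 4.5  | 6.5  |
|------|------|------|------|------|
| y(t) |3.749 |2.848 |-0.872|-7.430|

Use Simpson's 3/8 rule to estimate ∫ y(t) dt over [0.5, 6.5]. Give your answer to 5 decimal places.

h = 2, n = 3.
(3h/8)·[y₀ + 3y₁ + 3y₂ + y₃] = 0.75·(2.247) = 1.68525.

1.68525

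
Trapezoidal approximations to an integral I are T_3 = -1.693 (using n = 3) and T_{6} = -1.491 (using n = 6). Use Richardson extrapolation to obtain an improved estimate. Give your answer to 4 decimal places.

R = (4·T_{6} − T_3) / 3 = (4·(-1.491) − (-1.693))/3 = (-4.271)/3 = -1.4237.

-1.4237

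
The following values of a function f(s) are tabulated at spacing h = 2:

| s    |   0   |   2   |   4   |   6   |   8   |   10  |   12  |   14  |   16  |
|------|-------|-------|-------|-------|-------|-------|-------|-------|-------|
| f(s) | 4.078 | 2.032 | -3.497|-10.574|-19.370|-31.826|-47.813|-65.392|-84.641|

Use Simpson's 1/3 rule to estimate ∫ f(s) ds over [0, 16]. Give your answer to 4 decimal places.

h = 2, n = 8.
(h/3)·[y₀ + 4y₁ + 2y₂ + 4y₃ + 2y₄ + 4y₅ + 2y₆ + 4y₇ + y₈] = 0.666667·(-644.963) = -429.9753.

-429.9753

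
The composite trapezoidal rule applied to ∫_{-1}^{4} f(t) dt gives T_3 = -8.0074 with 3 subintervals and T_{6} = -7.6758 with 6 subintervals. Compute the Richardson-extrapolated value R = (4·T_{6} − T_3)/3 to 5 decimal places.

-7.56527

R = (4·T_{6} − T_3) / 3 = (4·(-7.6758) − (-8.0074))/3 = (-22.6958)/3 = -7.56527.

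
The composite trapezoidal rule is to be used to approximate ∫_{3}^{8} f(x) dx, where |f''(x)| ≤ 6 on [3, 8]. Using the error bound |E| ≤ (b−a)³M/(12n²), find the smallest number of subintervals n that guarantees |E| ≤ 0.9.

9

Need 750/(12n²) ≤ 0.9.
n² ≥ 750/(12·0.9) = 69.4444 ⇒ n ≥ 8.3333, so the smallest n is 9.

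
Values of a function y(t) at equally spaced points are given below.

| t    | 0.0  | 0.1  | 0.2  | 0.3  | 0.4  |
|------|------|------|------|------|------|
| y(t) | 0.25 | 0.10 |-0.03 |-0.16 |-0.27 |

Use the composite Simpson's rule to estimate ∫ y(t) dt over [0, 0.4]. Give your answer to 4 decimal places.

-0.0107

h = 0.1, n = 4.
(h/3)·[y₀ + 4y₁ + 2y₂ + 4y₃ + y₄] = 0.033333·(-0.32) = -0.0107.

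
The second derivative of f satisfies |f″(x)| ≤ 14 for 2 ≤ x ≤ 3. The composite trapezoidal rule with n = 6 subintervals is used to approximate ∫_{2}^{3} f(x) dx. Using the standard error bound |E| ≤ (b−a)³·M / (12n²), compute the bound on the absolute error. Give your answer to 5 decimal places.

|E| ≤ (1)³·14 / (12·6²) = 14/432 = 0.03241.

0.03241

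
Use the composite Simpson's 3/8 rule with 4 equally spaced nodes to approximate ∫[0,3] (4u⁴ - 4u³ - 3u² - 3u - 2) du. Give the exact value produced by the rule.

h = (3 − 0)/3 = 1.
Nodes u₀,…,u₃ = 0, 1, 2, 3.
f(u) = 4u⁴ - 4u³ - 3u² - 3u - 2: f₀=-2, f₁=-8, f₂=12, f₃=178.
(3h/8)·[f₀ + 3f₁ + 3f₂ + f₃] = 0.375·(188) = 70.5.

70.5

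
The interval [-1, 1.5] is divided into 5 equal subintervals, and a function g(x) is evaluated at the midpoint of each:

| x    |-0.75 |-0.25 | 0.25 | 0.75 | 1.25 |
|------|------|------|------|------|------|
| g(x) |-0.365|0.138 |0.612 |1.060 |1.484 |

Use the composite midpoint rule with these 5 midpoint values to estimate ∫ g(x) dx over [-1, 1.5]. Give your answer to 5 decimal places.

h = 0.5, n = 5.
h·[y(m₁) + y(m₂) + y(m₃) + y(m₄) + y(m₅)] = 0.5·(2.929) = 1.46450.

1.46450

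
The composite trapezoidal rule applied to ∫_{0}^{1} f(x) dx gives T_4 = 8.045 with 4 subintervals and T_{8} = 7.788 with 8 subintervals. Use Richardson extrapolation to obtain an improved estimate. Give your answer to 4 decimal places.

7.7023

R = (4·T_{8} − T_4) / 3 = (4·7.788 − 8.045)/3 = (23.107)/3 = 7.7023.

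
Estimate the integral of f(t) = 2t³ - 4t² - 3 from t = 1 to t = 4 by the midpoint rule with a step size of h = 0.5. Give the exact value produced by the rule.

33.8125

h = (4 − 1)/6 = 0.5.
Midpoints m₁,…,m₆ = 1.25, 1.75, 2.25, 2.75, 3.25, 3.75.
f(m₁)=-5.34375, f(m₂)=-4.53125, f(m₃)=-0.46875, f(m₄)=8.34375, f(m₅)=23.40625, f(m₆)=46.21875.
h·[f(m₁) + f(m₂) + f(m₃) + f(m₄) + f(m₅) + f(m₆)] = 0.5·(67.625) = 33.8125.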